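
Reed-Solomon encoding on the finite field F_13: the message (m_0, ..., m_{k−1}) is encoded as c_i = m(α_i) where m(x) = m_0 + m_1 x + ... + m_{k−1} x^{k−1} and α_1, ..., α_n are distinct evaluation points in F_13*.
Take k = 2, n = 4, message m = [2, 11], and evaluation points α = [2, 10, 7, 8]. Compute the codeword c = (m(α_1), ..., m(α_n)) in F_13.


c = [11, 8, 1, 12]

Message polynomial: m(x) = 2 + 11·x (mod 13).
For each evaluation point α_i, compute m(α_i) mod 13:
  α_1 = 2: Horner steps 11 → 11, so m(2) = 11.
  α_2 = 10: Horner steps 11 → 8, so m(10) = 8.
  α_3 = 7: Horner steps 11 → 1, so m(7) = 1.
  α_4 = 8: Horner steps 11 → 12, so m(8) = 12.
Codeword c = [11, 8, 1, 12] ∈ F_13^4.


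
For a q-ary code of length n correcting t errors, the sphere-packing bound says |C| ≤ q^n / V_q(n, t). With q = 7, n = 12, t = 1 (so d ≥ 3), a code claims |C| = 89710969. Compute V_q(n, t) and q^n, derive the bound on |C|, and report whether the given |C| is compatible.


V_q(n, t) = 73, q^n = 13841287201, Hamming bound = 189606673, |C| = 89710969 ≤ bound (satisfied).

Step 1: Compute V_q(n, t) = Σ_{j=0}^1 C(n, j) (q−1)^j.
  j = 0: C(12,0)·(6)^0 = 1·1 = 1.
  j = 1: C(12,1)·(6)^1 = 12·6 = 72.
  V_q(n, t) = 1 + 72 = 73.
Step 2: q^n = 7^12 = 13841287201.
Step 3: Hamming bound ⌊q^n / V_q(n,t)⌋ = ⌊13841287201/73⌋ = 189606673.
Step 4: Compare |C| = 89710969 to 189606673: satisfied.
The claimed |C| lies below the Hamming bound.


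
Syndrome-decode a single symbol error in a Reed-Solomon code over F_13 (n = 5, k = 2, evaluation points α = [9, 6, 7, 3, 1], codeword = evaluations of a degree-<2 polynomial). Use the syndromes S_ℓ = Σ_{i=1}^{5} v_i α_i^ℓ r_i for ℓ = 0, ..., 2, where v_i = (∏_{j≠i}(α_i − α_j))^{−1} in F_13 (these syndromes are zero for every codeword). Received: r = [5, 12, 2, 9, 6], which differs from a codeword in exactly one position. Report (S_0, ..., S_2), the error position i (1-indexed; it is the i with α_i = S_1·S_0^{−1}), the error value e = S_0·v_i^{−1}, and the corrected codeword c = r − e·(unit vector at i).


S = (3, 5, 4), error at position 2, error magnitude e = 5, c = [5, 7, 2, 9, 6].

Step 1: column multipliers v_i = (∏_{j≠i}(α_i − α_j))^{−1} mod 13.
  i = 1 (α = 9): (9−6)(9−7)(9−3)(9−1) = 3·2·6·8 = 288 ≡ 2, so v_1 = 2^{−1} = 7 (mod 13).
  i = 2 (α = 6): (6−9)(6−7)(6−3)(6−1) = (−3)·(−1)·3·5 = 45 ≡ 6, so v_2 = 6^{−1} = 11 (mod 13).
  i = 3 (α = 7): (7−9)(7−6)(7−3)(7−1) = (−2)·1·4·6 = −48 ≡ 4, so v_3 = 4^{−1} = 10 (mod 13).
  i = 4 (α = 3): (3−9)(3−6)(3−7)(3−1) = (−6)·(−3)·(−4)·2 = −144 ≡ 12, so v_4 = 12^{−1} = 12 (mod 13).
  i = 5 (α = 1): (1−9)(1−6)(1−7)(1−3) = (−8)·(−5)·(−6)·(−2) = 480 ≡ 12, so v_5 = 12^{−1} = 12 (mod 13).
  v = [7, 11, 10, 12, 12].
Step 2: syndromes of r = [5, 12, 2, 9, 6] (all sums mod 13).
  S_0 = Σ v_i r_i = 7·5 + 11·12 + 10·2 + 12·9 + 12·6 = 367 ≡ 3.
  S_1 = Σ v_i α_i r_i = 7·9·5 + 11·6·12 + 10·7·2 + 12·3·9 + 12·1·6 = 1643 ≡ 5.
  α_i^2 mod 13 = [3, 10, 10, 9, 1].
  S_2 = Σ v_i α_i^2 r_i = 7·3·5 + 11·10·12 + 10·10·2 + 12·9·9 + 12·1·6 = 2669 ≡ 4.
  S = (3, 5, 4) ≠ 0, so r is not a codeword (an error is present).
Step 3: locate the error. For a single error e at position i, S_ℓ = v_i·e·α_i^ℓ, so α_err = S_1/S_0.
  S_0^{−1} = 3^{−1} = 9 (mod 13), so α_err = 5·9 = 45 ≡ 6 = α_2. Error position i = 2.
  Consistency check: S_2/S_1 = 4·8 = 32 ≡ 6 = α_err ✓ (single-error assumption holds).
Step 4: error magnitude e = S_0/v_2 = S_0·∏_{j≠2}(α_2 − α_j) = 3·6 = 18 ≡ 5 (mod 13).
Step 5: correct position 2: c_2 = r_2 − e = 12 − 5 ≡ 7 (mod 13). Hence c = [5, 7, 2, 9, 6].
  Check: interpolating c through the α_i gives m(x) = 11 + 8·x (degree < 2) with m(α_i) = c_i for every i, so c is indeed a codeword.


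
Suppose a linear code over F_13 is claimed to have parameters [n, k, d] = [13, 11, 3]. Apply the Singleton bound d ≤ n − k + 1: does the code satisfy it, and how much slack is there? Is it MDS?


Singleton RHS = n − k + 1 = 3, slack = 0, bound satisfied, MDS.

Singleton bound: d ≤ n − k + 1.
Here n = 13, k = 11, so n − k + 1 = 3.
Given d = 3, check d ≤ 3: YES.
Slack = (n − k + 1) − d = 0.
The code is MDS (slack = 0).
Description: the claimed parameters are [13, 11, 3]_13; such a code would be MDS (meets Singleton bound).


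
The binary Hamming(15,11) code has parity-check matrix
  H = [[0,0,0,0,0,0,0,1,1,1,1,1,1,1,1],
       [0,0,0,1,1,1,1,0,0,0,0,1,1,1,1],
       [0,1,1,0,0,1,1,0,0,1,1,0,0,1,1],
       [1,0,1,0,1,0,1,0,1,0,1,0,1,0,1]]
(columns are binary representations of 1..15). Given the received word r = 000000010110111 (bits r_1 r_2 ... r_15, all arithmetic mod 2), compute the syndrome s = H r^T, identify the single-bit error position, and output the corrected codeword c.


s = (0, 1, 0, 1)^T, error position = 5, corrected codeword c = 000010010110111

Compute s = H r^T mod 2 one row at a time:
  s_1 = 1 + 0 + 1 + 1 + 0 + 1 + 1 + 1 = 6 ≡ 0 (mod 2).
  s_2 = 0 + 0 + 0 + 0 + 0 + 1 + 1 + 1 = 3 ≡ 1 (mod 2).
  s_3 = 0 + 0 + 0 + 0 + 1 + 1 + 1 + 1 = 4 ≡ 0 (mod 2).
  s_4 = 0 + 0 + 0 + 0 + 0 + 1 + 1 + 1 = 3 ≡ 1 (mod 2).
s = (0, 1, 0, 1)^T — this equals column 5 of H (binary 0101), so error is at position 5.
Correct: flip bit 5 of r = 000000010110111 to get c = 000010010110111.


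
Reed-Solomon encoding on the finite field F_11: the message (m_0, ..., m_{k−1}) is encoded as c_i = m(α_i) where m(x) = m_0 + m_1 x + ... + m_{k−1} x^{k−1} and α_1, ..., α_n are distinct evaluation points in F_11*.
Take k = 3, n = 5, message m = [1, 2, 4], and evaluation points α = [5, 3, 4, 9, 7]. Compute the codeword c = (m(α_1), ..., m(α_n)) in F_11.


c = [1, 10, 7, 2, 2]

Message polynomial: m(x) = 1 + 2·x + 4·x^2 (mod 11).
For each evaluation point α_i, compute m(α_i) mod 11:
  α_1 = 5: Horner steps 4 → 0 → 1, so m(5) = 1.
  α_2 = 3: Horner steps 4 → 3 → 10, so m(3) = 10.
  α_3 = 4: Horner steps 4 → 7 → 7, so m(4) = 7.
  α_4 = 9: Horner steps 4 → 5 → 2, so m(9) = 2.
  α_5 = 7: Horner steps 4 → 8 → 2, so m(7) = 2.
Codeword c = [1, 10, 7, 2, 2] ∈ F_11^5.


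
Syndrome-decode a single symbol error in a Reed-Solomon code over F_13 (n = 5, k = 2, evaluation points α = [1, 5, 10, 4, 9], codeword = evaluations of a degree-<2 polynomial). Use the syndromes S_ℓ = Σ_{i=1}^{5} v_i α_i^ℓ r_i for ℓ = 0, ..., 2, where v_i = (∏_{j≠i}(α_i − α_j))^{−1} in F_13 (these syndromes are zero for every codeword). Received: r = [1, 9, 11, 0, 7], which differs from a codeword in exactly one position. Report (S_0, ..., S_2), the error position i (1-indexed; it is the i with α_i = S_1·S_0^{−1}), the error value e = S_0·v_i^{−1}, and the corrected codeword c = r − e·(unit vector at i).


S = (9, 6, 4), error at position 2, error magnitude e = 5, c = [1, 4, 11, 0, 7].

Step 1: column multipliers v_i = (∏_{j≠i}(α_i − α_j))^{−1} mod 13.
  i = 1 (α = 1): (1−5)(1−10)(1−4)(1−9) = (−4)·(−9)·(−3)·(−8) = 864 ≡ 6, so v_1 = 6^{−1} = 11 (mod 13).
  i = 2 (α = 5): (5−1)(5−10)(5−4)(5−9) = 4·(−5)·1·(−4) = 80 ≡ 2, so v_2 = 2^{−1} = 7 (mod 13).
  i = 3 (α = 10): (10−1)(10−5)(10−4)(10−9) = 9·5·6·1 = 270 ≡ 10, so v_3 = 10^{−1} = 4 (mod 13).
  i = 4 (α = 4): (4−1)(4−5)(4−10)(4−9) = 3·(−1)·(−6)·(−5) = −90 ≡ 1, so v_4 = 1^{−1} = 1 (mod 13).
  i = 5 (α = 9): (9−1)(9−5)(9−10)(9−4) = 8·4·(−1)·5 = −160 ≡ 9, so v_5 = 9^{−1} = 3 (mod 13).
  v = [11, 7, 4, 1, 3].
Step 2: syndromes of r = [1, 9, 11, 0, 7] (all sums mod 13).
  S_0 = Σ v_i r_i = 11·1 + 7·9 + 4·11 + 1·0 + 3·7 = 139 ≡ 9.
  S_1 = Σ v_i α_i r_i = 11·1·1 + 7·5·9 + 4·10·11 + 1·4·0 + 3·9·7 = 955 ≡ 6.
  α_i^2 mod 13 = [1, 12, 9, 3, 3].
  S_2 = Σ v_i α_i^2 r_i = 11·1·1 + 7·12·9 + 4·9·11 + 1·3·0 + 3·3·7 = 1226 ≡ 4.
  S = (9, 6, 4) ≠ 0, so r is not a codeword (an error is present).
Step 3: locate the error. For a single error e at position i, S_ℓ = v_i·e·α_i^ℓ, so α_err = S_1/S_0.
  S_0^{−1} = 9^{−1} = 3 (mod 13), so α_err = 6·3 = 18 ≡ 5 = α_2. Error position i = 2.
  Consistency check: S_2/S_1 = 4·11 = 44 ≡ 5 = α_err ✓ (single-error assumption holds).
Step 4: error magnitude e = S_0/v_2 = S_0·∏_{j≠2}(α_2 − α_j) = 9·2 = 18 ≡ 5 (mod 13).
Step 5: correct position 2: c_2 = r_2 − e = 9 − 5 ≡ 4 (mod 13). Hence c = [1, 4, 11, 0, 7].
  Check: interpolating c through the α_i gives m(x) = 10 + 4·x (degree < 2) with m(α_i) = c_i for every i, so c is indeed a codeword.


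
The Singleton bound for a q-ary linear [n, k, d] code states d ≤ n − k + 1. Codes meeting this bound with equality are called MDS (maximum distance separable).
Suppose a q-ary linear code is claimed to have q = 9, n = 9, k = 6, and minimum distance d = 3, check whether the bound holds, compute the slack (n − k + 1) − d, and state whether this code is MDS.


Singleton RHS = n − k + 1 = 4, slack = 1, bound satisfied, not MDS.

Singleton bound: d ≤ n − k + 1.
Here n = 9, k = 6, so n − k + 1 = 4.
Given d = 3, check d ≤ 4: YES.
Slack = (n − k + 1) − d = 1.
The code is NOT MDS (slack = 1 > 0).
Description: the claimed parameters are [9, 6, 3]_9; such a code would be non-MDS.


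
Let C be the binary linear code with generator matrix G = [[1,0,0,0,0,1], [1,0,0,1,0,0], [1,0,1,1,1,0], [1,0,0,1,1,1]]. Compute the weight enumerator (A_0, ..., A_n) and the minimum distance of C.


Weight distribution: A_0 = 1, A_2 = 10, A_4 = 5. Minimum distance d = 2.

Enumerate all 2^4 = 16 messages m ∈ F_2^4.
For each, compute codeword c = mG in F_2^6, then tally its weight.
  m = 0000 → c = 000000, weight = 0.
  m = 1000 → c = 100001, weight = 2.
  m = 0100 → c = 100100, weight = 2.
  m = 1100 → c = 000101, weight = 2.
  m = 0010 → c = 101110, weight = 4.
  m = 1010 → c = 001111, weight = 4.
  m = 0110 → c = 001010, weight = 2.
  m = 1110 → c = 101011, weight = 4.
  m = 0001 → c = 100111, weight = 4.
  m = 1001 → c = 000110, weight = 2.
  m = 0101 → c = 000011, weight = 2.
  m = 1101 → c = 100010, weight = 2.
  m = 0011 → c = 001001, weight = 2.
  m = 1011 → c = 101000, weight = 2.
  m = 0111 → c = 101101, weight = 4.
  m = 1111 → c = 001100, weight = 2.
Tally weights:
  weight 0: 1 codewords.
  weight 2: 10 codewords.
  weight 4: 5 codewords.
Minimum distance d = smallest w > 0 with A_w > 0 = 2.
Sanity: Σ A_w = 16 = 2^4 = 16 ✓.


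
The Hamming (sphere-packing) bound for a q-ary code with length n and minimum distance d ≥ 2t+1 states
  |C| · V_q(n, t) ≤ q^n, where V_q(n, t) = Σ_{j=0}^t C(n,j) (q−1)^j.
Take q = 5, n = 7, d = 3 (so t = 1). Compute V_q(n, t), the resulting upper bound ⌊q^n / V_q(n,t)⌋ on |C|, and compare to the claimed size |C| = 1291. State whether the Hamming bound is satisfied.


V_q(n, t) = 29, q^n = 78125, Hamming bound = 2693, |C| = 1291 ≤ bound (satisfied).

Step 1: Compute V_q(n, t) = Σ_{j=0}^1 C(n, j) (q−1)^j.
  j = 0: C(7,0)·(4)^0 = 1·1 = 1.
  j = 1: C(7,1)·(4)^1 = 7·4 = 28.
  V_q(n, t) = 1 + 28 = 29.
Step 2: q^n = 5^7 = 78125.
Step 3: Hamming bound ⌊q^n / V_q(n,t)⌋ = ⌊78125/29⌋ = 2693.
Step 4: Compare |C| = 1291 to 2693: satisfied.
The claimed |C| lies below the Hamming bound.


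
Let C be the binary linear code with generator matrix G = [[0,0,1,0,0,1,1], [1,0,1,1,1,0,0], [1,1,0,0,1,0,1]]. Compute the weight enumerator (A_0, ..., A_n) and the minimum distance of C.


Weight distribution: A_0 = 1, A_3 = 2, A_4 = 3, A_5 = 2. Minimum distance d = 3.

Enumerate all 2^3 = 8 messages m ∈ F_2^3.
For each, compute codeword c = mG in F_2^7, then tally its weight.
  m = 000 → c = 0000000, weight = 0.
  m = 100 → c = 0010011, weight = 3.
  m = 010 → c = 1011100, weight = 4.
  m = 110 → c = 1001111, weight = 5.
  m = 001 → c = 1100101, weight = 4.
  m = 101 → c = 1110110, weight = 5.
  m = 011 → c = 0111001, weight = 4.
  m = 111 → c = 0101010, weight = 3.
Tally weights:
  weight 0: 1 codewords.
  weight 3: 2 codewords.
  weight 4: 3 codewords.
  weight 5: 2 codewords.
Minimum distance d = smallest w > 0 with A_w > 0 = 3.
Sanity: Σ A_w = 8 = 2^3 = 8 ✓.


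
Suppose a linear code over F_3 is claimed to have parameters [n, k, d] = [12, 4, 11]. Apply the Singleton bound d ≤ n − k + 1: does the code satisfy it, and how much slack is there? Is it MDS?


Singleton RHS = n − k + 1 = 9, slack = -2, bound violated (no such code; not MDS).

Singleton bound: d ≤ n − k + 1.
Here n = 12, k = 4, so n − k + 1 = 9.
Given d = 11, check d ≤ 9: NO.
Slack = (n − k + 1) − d = -2.
The slack is negative: d = 11 exceeds n − k + 1 = 9 by 2, so the Singleton bound is violated and no linear [12, 4, 11]_3 code can exist. In particular it is not MDS (MDS requires d = n − k + 1 exactly).
Description: the claimed parameters are [12, 4, 11]_3; such a code would be impossible (violates the Singleton bound).


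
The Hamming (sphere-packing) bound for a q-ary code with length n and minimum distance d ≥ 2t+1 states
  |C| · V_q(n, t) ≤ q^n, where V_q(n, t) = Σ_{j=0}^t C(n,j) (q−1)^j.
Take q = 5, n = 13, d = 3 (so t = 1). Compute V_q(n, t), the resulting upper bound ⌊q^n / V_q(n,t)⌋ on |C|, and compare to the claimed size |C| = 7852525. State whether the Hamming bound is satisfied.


V_q(n, t) = 53, q^n = 1220703125, Hamming bound = 23032134, |C| = 7852525 ≤ bound (satisfied).

Step 1: Compute V_q(n, t) = Σ_{j=0}^1 C(n, j) (q−1)^j.
  j = 0: C(13,0)·(4)^0 = 1·1 = 1.
  j = 1: C(13,1)·(4)^1 = 13·4 = 52.
  V_q(n, t) = 1 + 52 = 53.
Step 2: q^n = 5^13 = 1220703125.
Step 3: Hamming bound ⌊q^n / V_q(n,t)⌋ = ⌊1220703125/53⌋ = 23032134.
Step 4: Compare |C| = 7852525 to 23032134: satisfied.
The claimed |C| lies below the Hamming bound.


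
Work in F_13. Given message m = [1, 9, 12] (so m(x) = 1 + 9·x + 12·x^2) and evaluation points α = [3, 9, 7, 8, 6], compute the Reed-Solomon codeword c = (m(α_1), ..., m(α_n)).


c = [6, 1, 2, 9, 6]

Message polynomial: m(x) = 1 + 9·x + 12·x^2 (mod 13).
For each evaluation point α_i, compute m(α_i) mod 13:
  α_1 = 3: Horner steps 12 → 6 → 6, so m(3) = 6.
  α_2 = 9: Horner steps 12 → 0 → 1, so m(9) = 1.
  α_3 = 7: Horner steps 12 → 2 → 2, so m(7) = 2.
  α_4 = 8: Horner steps 12 → 1 → 9, so m(8) = 9.
  α_5 = 6: Horner steps 12 → 3 → 6, so m(6) = 6.
Codeword c = [6, 1, 2, 9, 6] ∈ F_13^5.


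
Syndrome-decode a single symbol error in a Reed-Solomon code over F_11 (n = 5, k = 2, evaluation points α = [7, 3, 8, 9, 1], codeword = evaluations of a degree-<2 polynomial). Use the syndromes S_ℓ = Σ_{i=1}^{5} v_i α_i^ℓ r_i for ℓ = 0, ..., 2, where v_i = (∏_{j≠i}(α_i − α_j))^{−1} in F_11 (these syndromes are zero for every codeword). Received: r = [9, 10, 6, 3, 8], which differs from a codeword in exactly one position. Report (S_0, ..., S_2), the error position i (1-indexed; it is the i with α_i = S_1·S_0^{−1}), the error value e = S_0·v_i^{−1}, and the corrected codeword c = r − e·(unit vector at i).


S = (3, 3, 3), error at position 5, error magnitude e = 3, c = [9, 10, 6, 3, 5].

Step 1: column multipliers v_i = (∏_{j≠i}(α_i − α_j))^{−1} mod 11.
  i = 1 (α = 7): (7−3)(7−8)(7−9)(7−1) = 4·(−1)·(−2)·6 = 48 ≡ 4, so v_1 = 4^{−1} = 3 (mod 11).
  i = 2 (α = 3): (3−7)(3−8)(3−9)(3−1) = (−4)·(−5)·(−6)·2 = −240 ≡ 2, so v_2 = 2^{−1} = 6 (mod 11).
  i = 3 (α = 8): (8−7)(8−3)(8−9)(8−1) = 1·5·(−1)·7 = −35 ≡ 9, so v_3 = 9^{−1} = 5 (mod 11).
  i = 4 (α = 9): (9−7)(9−3)(9−8)(9−1) = 2·6·1·8 = 96 ≡ 8, so v_4 = 8^{−1} = 7 (mod 11).
  i = 5 (α = 1): (1−7)(1−3)(1−8)(1−9) = (−6)·(−2)·(−7)·(−8) = 672 ≡ 1, so v_5 = 1^{−1} = 1 (mod 11).
  v = [3, 6, 5, 7, 1].
Step 2: syndromes of r = [9, 10, 6, 3, 8] (all sums mod 11).
  S_0 = Σ v_i r_i = 3·9 + 6·10 + 5·6 + 7·3 + 1·8 = 146 ≡ 3.
  S_1 = Σ v_i α_i r_i = 3·7·9 + 6·3·10 + 5·8·6 + 7·9·3 + 1·1·8 = 806 ≡ 3.
  α_i^2 mod 11 = [5, 9, 9, 4, 1].
  S_2 = Σ v_i α_i^2 r_i = 3·5·9 + 6·9·10 + 5·9·6 + 7·4·3 + 1·1·8 = 1037 ≡ 3.
  S = (3, 3, 3) ≠ 0, so r is not a codeword (an error is present).
Step 3: locate the error. For a single error e at position i, S_ℓ = v_i·e·α_i^ℓ, so α_err = S_1/S_0.
  S_0^{−1} = 3^{−1} = 4 (mod 11), so α_err = 3·4 = 12 ≡ 1 = α_5. Error position i = 5.
  Consistency check: S_2/S_1 = 3·4 = 12 ≡ 1 = α_err ✓ (single-error assumption holds).
Step 4: error magnitude e = S_0/v_5 = S_0·∏_{j≠5}(α_5 − α_j) = 3·1 = 3 ≡ 3 (mod 11).
Step 5: correct position 5: c_5 = r_5 − e = 8 − 3 ≡ 5 (mod 11). Hence c = [9, 10, 6, 3, 5].
  Check: interpolating c through the α_i gives m(x) = 8 + 8·x (degree < 2) with m(α_i) = c_i for every i, so c is indeed a codeword.


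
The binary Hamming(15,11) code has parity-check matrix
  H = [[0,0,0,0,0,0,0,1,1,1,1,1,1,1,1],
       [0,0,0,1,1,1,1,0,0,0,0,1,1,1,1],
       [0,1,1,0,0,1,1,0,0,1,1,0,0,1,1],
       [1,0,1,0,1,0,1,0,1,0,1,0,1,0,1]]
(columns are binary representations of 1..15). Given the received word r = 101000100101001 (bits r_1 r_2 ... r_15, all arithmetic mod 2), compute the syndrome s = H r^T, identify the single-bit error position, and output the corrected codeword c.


s = (1, 1, 0, 0)^T, error position = 12, corrected codeword c = 101000100100001

Compute s = H r^T mod 2 one row at a time:
  s_1 = 0 + 0 + 1 + 0 + 1 + 0 + 0 + 1 = 3 ≡ 1 (mod 2).
  s_2 = 0 + 0 + 0 + 1 + 1 + 0 + 0 + 1 = 3 ≡ 1 (mod 2).
  s_3 = 0 + 1 + 0 + 1 + 1 + 0 + 0 + 1 = 4 ≡ 0 (mod 2).
  s_4 = 1 + 1 + 0 + 1 + 0 + 0 + 0 + 1 = 4 ≡ 0 (mod 2).
s = (1, 1, 0, 0)^T — this equals column 12 of H (binary 1100), so error is at position 12.
Correct: flip bit 12 of r = 101000100101001 to get c = 101000100100001.


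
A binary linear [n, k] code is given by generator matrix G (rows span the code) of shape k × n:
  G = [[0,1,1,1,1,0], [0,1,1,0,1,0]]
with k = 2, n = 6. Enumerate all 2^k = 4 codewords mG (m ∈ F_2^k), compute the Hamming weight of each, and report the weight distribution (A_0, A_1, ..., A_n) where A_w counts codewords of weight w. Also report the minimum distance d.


Weight distribution: A_0 = 1, A_1 = 1, A_3 = 1, A_4 = 1. Minimum distance d = 1.

Enumerate all 2^2 = 4 messages m ∈ F_2^2.
For each, compute codeword c = mG in F_2^6, then tally its weight.
  m = 00 → c = 000000, weight = 0.
  m = 10 → c = 011110, weight = 4.
  m = 01 → c = 011010, weight = 3.
  m = 11 → c = 000100, weight = 1.
Tally weights:
  weight 0: 1 codewords.
  weight 1: 1 codewords.
  weight 3: 1 codewords.
  weight 4: 1 codewords.
Minimum distance d = smallest w > 0 with A_w > 0 = 1.
Sanity: Σ A_w = 4 = 2^2 = 4 ✓.


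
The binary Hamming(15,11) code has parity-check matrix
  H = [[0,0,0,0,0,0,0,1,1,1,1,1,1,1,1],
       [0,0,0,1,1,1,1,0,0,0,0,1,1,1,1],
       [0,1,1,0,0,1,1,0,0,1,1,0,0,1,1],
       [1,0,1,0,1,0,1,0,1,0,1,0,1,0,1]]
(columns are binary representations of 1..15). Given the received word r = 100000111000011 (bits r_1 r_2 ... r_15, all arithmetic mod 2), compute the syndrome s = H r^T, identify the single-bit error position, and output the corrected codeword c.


s = (0, 1, 1, 0)^T, error position = 6, corrected codeword c = 100001111000011

Compute s = H r^T mod 2 one row at a time:
  s_1 = 1 + 1 + 0 + 0 + 0 + 0 + 1 + 1 = 4 ≡ 0 (mod 2).
  s_2 = 0 + 0 + 0 + 1 + 0 + 0 + 1 + 1 = 3 ≡ 1 (mod 2).
  s_3 = 0 + 0 + 0 + 1 + 0 + 0 + 1 + 1 = 3 ≡ 1 (mod 2).
  s_4 = 1 + 0 + 0 + 1 + 1 + 0 + 0 + 1 = 4 ≡ 0 (mod 2).
s = (0, 1, 1, 0)^T — this equals column 6 of H (binary 0110), so error is at position 6.
Correct: flip bit 6 of r = 100000111000011 to get c = 100001111000011.


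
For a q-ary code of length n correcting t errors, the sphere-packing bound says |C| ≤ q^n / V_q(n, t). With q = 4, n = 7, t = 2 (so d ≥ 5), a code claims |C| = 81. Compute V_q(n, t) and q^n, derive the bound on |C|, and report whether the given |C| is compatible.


V_q(n, t) = 211, q^n = 16384, Hamming bound = 77, |C| = 81 > bound (violated).

Step 1: Compute V_q(n, t) = Σ_{j=0}^2 C(n, j) (q−1)^j.
  j = 0: C(7,0)·(3)^0 = 1·1 = 1.
  j = 1: C(7,1)·(3)^1 = 7·3 = 21.
  j = 2: C(7,2)·(3)^2 = 21·9 = 189.
  V_q(n, t) = 1 + 21 + 189 = 211.
Step 2: q^n = 4^7 = 16384.
Step 3: Hamming bound ⌊q^n / V_q(n,t)⌋ = ⌊16384/211⌋ = 77.
Step 4: Compare |C| = 81 to 77: violated.
The claimed |C| lies above the Hamming bound, so no 4-ary code of length 7 with d ≥ 5 can have 81 codewords.


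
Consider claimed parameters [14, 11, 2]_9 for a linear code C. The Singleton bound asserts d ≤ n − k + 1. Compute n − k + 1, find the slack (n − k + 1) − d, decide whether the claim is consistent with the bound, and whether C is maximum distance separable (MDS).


Singleton RHS = n − k + 1 = 4, slack = 2, bound satisfied, not MDS.

Singleton bound: d ≤ n − k + 1.
Here n = 14, k = 11, so n − k + 1 = 4.
Given d = 2, check d ≤ 4: YES.
Slack = (n − k + 1) − d = 2.
The code is NOT MDS (slack = 2 > 0).
Description: the claimed parameters are [14, 11, 2]_9; such a code would be non-MDS.


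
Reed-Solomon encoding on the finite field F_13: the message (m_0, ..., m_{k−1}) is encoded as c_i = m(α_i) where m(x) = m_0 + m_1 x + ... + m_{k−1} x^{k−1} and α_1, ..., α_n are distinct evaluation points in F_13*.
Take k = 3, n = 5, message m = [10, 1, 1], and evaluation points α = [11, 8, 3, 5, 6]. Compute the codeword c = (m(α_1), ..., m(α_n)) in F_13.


c = [12, 4, 9, 1, 0]

Message polynomial: m(x) = 10 + 1·x + 1·x^2 (mod 13).
For each evaluation point α_i, compute m(α_i) mod 13:
  α_1 = 11: Horner steps 1 → 12 → 12, so m(11) = 12.
  α_2 = 8: Horner steps 1 → 9 → 4, so m(8) = 4.
  α_3 = 3: Horner steps 1 → 4 → 9, so m(3) = 9.
  α_4 = 5: Horner steps 1 → 6 → 1, so m(5) = 1.
  α_5 = 6: Horner steps 1 → 7 → 0, so m(6) = 0.
Codeword c = [12, 4, 9, 1, 0] ∈ F_13^5.


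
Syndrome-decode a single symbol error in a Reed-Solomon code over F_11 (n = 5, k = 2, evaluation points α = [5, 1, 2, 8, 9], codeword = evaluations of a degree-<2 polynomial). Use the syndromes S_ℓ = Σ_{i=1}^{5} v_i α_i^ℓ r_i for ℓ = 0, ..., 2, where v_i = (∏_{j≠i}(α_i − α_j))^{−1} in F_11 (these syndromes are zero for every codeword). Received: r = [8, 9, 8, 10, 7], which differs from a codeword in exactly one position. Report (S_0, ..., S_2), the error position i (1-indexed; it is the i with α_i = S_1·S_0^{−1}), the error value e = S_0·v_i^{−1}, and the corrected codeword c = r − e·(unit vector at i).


S = (4, 8, 5), error at position 3, error magnitude e = 2, c = [8, 9, 6, 10, 7].

Step 1: column multipliers v_i = (∏_{j≠i}(α_i − α_j))^{−1} mod 11.
  i = 1 (α = 5): (5−1)(5−2)(5−8)(5−9) = 4·3·(−3)·(−4) = 144 ≡ 1, so v_1 = 1^{−1} = 1 (mod 11).
  i = 2 (α = 1): (1−5)(1−2)(1−8)(1−9) = (−4)·(−1)·(−7)·(−8) = 224 ≡ 4, so v_2 = 4^{−1} = 3 (mod 11).
  i = 3 (α = 2): (2−5)(2−1)(2−8)(2−9) = (−3)·1·(−6)·(−7) = −126 ≡ 6, so v_3 = 6^{−1} = 2 (mod 11).
  i = 4 (α = 8): (8−5)(8−1)(8−2)(8−9) = 3·7·6·(−1) = −126 ≡ 6, so v_4 = 6^{−1} = 2 (mod 11).
  i = 5 (α = 9): (9−5)(9−1)(9−2)(9−8) = 4·8·7·1 = 224 ≡ 4, so v_5 = 4^{−1} = 3 (mod 11).
  v = [1, 3, 2, 2, 3].
Step 2: syndromes of r = [8, 9, 8, 10, 7] (all sums mod 11).
  S_0 = Σ v_i r_i = 1·8 + 3·9 + 2·8 + 2·10 + 3·7 = 92 ≡ 4.
  S_1 = Σ v_i α_i r_i = 1·5·8 + 3·1·9 + 2·2·8 + 2·8·10 + 3·9·7 = 448 ≡ 8.
  α_i^2 mod 11 = [3, 1, 4, 9, 4].
  S_2 = Σ v_i α_i^2 r_i = 1·3·8 + 3·1·9 + 2·4·8 + 2·9·10 + 3·4·7 = 379 ≡ 5.
  S = (4, 8, 5) ≠ 0, so r is not a codeword (an error is present).
Step 3: locate the error. For a single error e at position i, S_ℓ = v_i·e·α_i^ℓ, so α_err = S_1/S_0.
  S_0^{−1} = 4^{−1} = 3 (mod 11), so α_err = 8·3 = 24 ≡ 2 = α_3. Error position i = 3.
  Consistency check: S_2/S_1 = 5·7 = 35 ≡ 2 = α_err ✓ (single-error assumption holds).
Step 4: error magnitude e = S_0/v_3 = S_0·∏_{j≠3}(α_3 − α_j) = 4·6 = 24 ≡ 2 (mod 11).
Step 5: correct position 3: c_3 = r_3 − e = 8 − 2 ≡ 6 (mod 11). Hence c = [8, 9, 6, 10, 7].
  Check: interpolating c through the α_i gives m(x) = 1 + 8·x (degree < 2) with m(α_i) = c_i for every i, so c is indeed a codeword.


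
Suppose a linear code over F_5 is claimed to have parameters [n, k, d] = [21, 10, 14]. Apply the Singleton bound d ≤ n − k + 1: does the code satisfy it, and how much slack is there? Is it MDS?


Singleton RHS = n − k + 1 = 12, slack = -2, bound violated (no such code; not MDS).

Singleton bound: d ≤ n − k + 1.
Here n = 21, k = 10, so n − k + 1 = 12.
Given d = 14, check d ≤ 12: NO.
Slack = (n − k + 1) − d = -2.
The slack is negative: d = 14 exceeds n − k + 1 = 12 by 2, so the Singleton bound is violated and no linear [21, 10, 14]_5 code can exist. In particular it is not MDS (MDS requires d = n − k + 1 exactly).
Description: the claimed parameters are [21, 10, 14]_5; such a code would be impossible (violates the Singleton bound).


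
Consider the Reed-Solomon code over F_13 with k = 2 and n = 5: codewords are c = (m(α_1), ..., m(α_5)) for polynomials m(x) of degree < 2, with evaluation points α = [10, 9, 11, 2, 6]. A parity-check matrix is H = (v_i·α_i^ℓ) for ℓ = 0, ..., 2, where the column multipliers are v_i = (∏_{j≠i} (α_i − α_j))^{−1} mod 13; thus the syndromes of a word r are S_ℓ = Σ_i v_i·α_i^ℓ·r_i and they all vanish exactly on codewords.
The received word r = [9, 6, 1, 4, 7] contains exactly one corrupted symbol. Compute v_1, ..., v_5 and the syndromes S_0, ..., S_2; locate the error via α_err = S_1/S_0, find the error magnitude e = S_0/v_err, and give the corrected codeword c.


S = (11, 6, 8), error at position 1, error magnitude e = 12, c = [10, 6, 1, 4, 7].

Step 1: column multipliers v_i = (∏_{j≠i}(α_i − α_j))^{−1} mod 13.
  i = 1 (α = 10): (10−9)(10−11)(10−2)(10−6) = 1·(−1)·8·4 = −32 ≡ 7, so v_1 = 7^{−1} = 2 (mod 13).
  i = 2 (α = 9): (9−10)(9−11)(9−2)(9−6) = (−1)·(−2)·7·3 = 42 ≡ 3, so v_2 = 3^{−1} = 9 (mod 13).
  i = 3 (α = 11): (11−10)(11−9)(11−2)(11−6) = 1·2·9·5 = 90 ≡ 12, so v_3 = 12^{−1} = 12 (mod 13).
  i = 4 (α = 2): (2−10)(2−9)(2−11)(2−6) = (−8)·(−7)·(−9)·(−4) = 2016 ≡ 1, so v_4 = 1^{−1} = 1 (mod 13).
  i = 5 (α = 6): (6−10)(6−9)(6−11)(6−2) = (−4)·(−3)·(−5)·4 = −240 ≡ 7, so v_5 = 7^{−1} = 2 (mod 13).
  v = [2, 9, 12, 1, 2].
Step 2: syndromes of r = [9, 6, 1, 4, 7] (all sums mod 13).
  S_0 = Σ v_i r_i = 2·9 + 9·6 + 12·1 + 1·4 + 2·7 = 102 ≡ 11.
  S_1 = Σ v_i α_i r_i = 2·10·9 + 9·9·6 + 12·11·1 + 1·2·4 + 2·6·7 = 890 ≡ 6.
  α_i^2 mod 13 = [9, 3, 4, 4, 10].
  S_2 = Σ v_i α_i^2 r_i = 2·9·9 + 9·3·6 + 12·4·1 + 1·4·4 + 2·10·7 = 528 ≡ 8.
  S = (11, 6, 8) ≠ 0, so r is not a codeword (an error is present).
Step 3: locate the error. For a single error e at position i, S_ℓ = v_i·e·α_i^ℓ, so α_err = S_1/S_0.
  S_0^{−1} = 11^{−1} = 6 (mod 13), so α_err = 6·6 = 36 ≡ 10 = α_1. Error position i = 1.
  Consistency check: S_2/S_1 = 8·11 = 88 ≡ 10 = α_err ✓ (single-error assumption holds).
Step 4: error magnitude e = S_0/v_1 = S_0·∏_{j≠1}(α_1 − α_j) = 11·7 = 77 ≡ 12 (mod 13).
Step 5: correct position 1: c_1 = r_1 − e = 9 − 12 ≡ 10 (mod 13). Hence c = [10, 6, 1, 4, 7].
  Check: interpolating c through the α_i gives m(x) = 9 + 4·x (degree < 2) with m(α_i) = c_i for every i, so c is indeed a codeword.


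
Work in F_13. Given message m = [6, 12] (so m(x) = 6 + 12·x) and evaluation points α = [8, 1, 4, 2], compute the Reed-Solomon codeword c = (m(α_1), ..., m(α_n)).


c = [11, 5, 2, 4]

Message polynomial: m(x) = 6 + 12·x (mod 13).
For each evaluation point α_i, compute m(α_i) mod 13:
  α_1 = 8: Horner steps 12 → 11, so m(8) = 11.
  α_2 = 1: Horner steps 12 → 5, so m(1) = 5.
  α_3 = 4: Horner steps 12 → 2, so m(4) = 2.
  α_4 = 2: Horner steps 12 → 4, so m(2) = 4.
Codeword c = [11, 5, 2, 4] ∈ F_13^4.


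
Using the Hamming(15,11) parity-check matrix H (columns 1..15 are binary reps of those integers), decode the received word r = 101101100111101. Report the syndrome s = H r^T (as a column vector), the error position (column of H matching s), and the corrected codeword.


s = (1, 0, 0, 0)^T, error position = 8, corrected codeword c = 101101110111101

Compute s = H r^T mod 2 one row at a time:
  s_1 = 0 + 0 + 1 + 1 + 1 + 1 + 0 + 1 = 5 ≡ 1 (mod 2).
  s_2 = 1 + 0 + 1 + 1 + 1 + 1 + 0 + 1 = 6 ≡ 0 (mod 2).
  s_3 = 0 + 1 + 1 + 1 + 1 + 1 + 0 + 1 = 6 ≡ 0 (mod 2).
  s_4 = 1 + 1 + 0 + 1 + 0 + 1 + 1 + 1 = 6 ≡ 0 (mod 2).
s = (1, 0, 0, 0)^T — this equals column 8 of H (binary 1000), so error is at position 8.
Correct: flip bit 8 of r = 101101100111101 to get c = 101101110111101.


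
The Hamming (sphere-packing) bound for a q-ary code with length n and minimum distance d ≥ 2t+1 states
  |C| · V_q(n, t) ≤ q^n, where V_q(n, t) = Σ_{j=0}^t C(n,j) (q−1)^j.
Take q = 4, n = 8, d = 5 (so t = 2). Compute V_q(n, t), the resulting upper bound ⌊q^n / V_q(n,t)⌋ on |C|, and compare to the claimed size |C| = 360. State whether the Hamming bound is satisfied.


V_q(n, t) = 277, q^n = 65536, Hamming bound = 236, |C| = 360 > bound (violated).

Step 1: Compute V_q(n, t) = Σ_{j=0}^2 C(n, j) (q−1)^j.
  j = 0: C(8,0)·(3)^0 = 1·1 = 1.
  j = 1: C(8,1)·(3)^1 = 8·3 = 24.
  j = 2: C(8,2)·(3)^2 = 28·9 = 252.
  V_q(n, t) = 1 + 24 + 252 = 277.
Step 2: q^n = 4^8 = 65536.
Step 3: Hamming bound ⌊q^n / V_q(n,t)⌋ = ⌊65536/277⌋ = 236.
Step 4: Compare |C| = 360 to 236: violated.
The claimed |C| lies above the Hamming bound, so no 4-ary code of length 8 with d ≥ 5 can have 360 codewords.


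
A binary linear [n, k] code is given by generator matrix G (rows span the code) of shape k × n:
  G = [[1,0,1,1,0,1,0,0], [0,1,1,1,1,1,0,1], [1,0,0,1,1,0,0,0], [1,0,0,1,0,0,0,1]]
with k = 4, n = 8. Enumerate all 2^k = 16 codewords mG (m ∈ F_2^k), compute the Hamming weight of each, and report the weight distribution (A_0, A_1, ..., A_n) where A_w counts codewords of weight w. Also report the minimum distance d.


Weight distribution: A_0 = 1, A_2 = 2, A_3 = 6, A_4 = 3, A_5 = 2, A_6 = 2. Minimum distance d = 2.

Enumerate all 2^4 = 16 messages m ∈ F_2^4.
For each, compute codeword c = mG in F_2^8, then tally its weight.
  m = 0000 → c = 00000000, weight = 0.
  m = 1000 → c = 10110100, weight = 4.
  m = 0100 → c = 01111101, weight = 6.
  m = 1100 → c = 11001001, weight = 4.
  m = 0010 → c = 10011000, weight = 3.
  m = 1010 → c = 00101100, weight = 3.
  m = 0110 → c = 11100101, weight = 5.
  m = 1110 → c = 01010001, weight = 3.
  m = 0001 → c = 10010001, weight = 3.
  m = 1001 → c = 00100101, weight = 3.
  m = 0101 → c = 11101100, weight = 5.
  m = 1101 → c = 01011000, weight = 3.
  m = 0011 → c = 00001001, weight = 2.
  m = 1011 → c = 10111101, weight = 6.
  m = 0111 → c = 01110100, weight = 4.
  m = 1111 → c = 11000000, weight = 2.
Tally weights:
  weight 0: 1 codewords.
  weight 2: 2 codewords.
  weight 3: 6 codewords.
  weight 4: 3 codewords.
  weight 5: 2 codewords.
  weight 6: 2 codewords.
Minimum distance d = smallest w > 0 with A_w > 0 = 2.
Sanity: Σ A_w = 16 = 2^4 = 16 ✓.


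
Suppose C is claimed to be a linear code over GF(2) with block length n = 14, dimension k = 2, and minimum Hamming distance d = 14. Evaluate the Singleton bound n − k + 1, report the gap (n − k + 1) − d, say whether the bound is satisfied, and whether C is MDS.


Singleton RHS = n − k + 1 = 13, slack = -1, bound violated (no such code; not MDS).

Singleton bound: d ≤ n − k + 1.
Here n = 14, k = 2, so n − k + 1 = 13.
Given d = 14, check d ≤ 13: NO.
Slack = (n − k + 1) − d = -1.
The slack is negative: d = 14 exceeds n − k + 1 = 13 by 1, so the Singleton bound is violated and no linear [14, 2, 14]_2 code can exist. In particular it is not MDS (MDS requires d = n − k + 1 exactly).
Description: the claimed parameters are [14, 2, 14]_2; such a code would be impossible (violates the Singleton bound).


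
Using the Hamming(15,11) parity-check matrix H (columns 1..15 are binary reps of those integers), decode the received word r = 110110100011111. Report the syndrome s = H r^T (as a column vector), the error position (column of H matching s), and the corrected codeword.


s = (1, 1, 1, 0)^T, error position = 14, corrected codeword c = 110110100011101

Compute s = H r^T mod 2 one row at a time:
  s_1 = 0 + 0 + 0 + 1 + 1 + 1 + 1 + 1 = 5 ≡ 1 (mod 2).
  s_2 = 1 + 1 + 0 + 1 + 1 + 1 + 1 + 1 = 7 ≡ 1 (mod 2).
  s_3 = 1 + 0 + 0 + 1 + 0 + 1 + 1 + 1 = 5 ≡ 1 (mod 2).
  s_4 = 1 + 0 + 1 + 1 + 0 + 1 + 1 + 1 = 6 ≡ 0 (mod 2).
s = (1, 1, 1, 0)^T — this equals column 14 of H (binary 1110), so error is at position 14.
Correct: flip bit 14 of r = 110110100011111 to get c = 110110100011101.


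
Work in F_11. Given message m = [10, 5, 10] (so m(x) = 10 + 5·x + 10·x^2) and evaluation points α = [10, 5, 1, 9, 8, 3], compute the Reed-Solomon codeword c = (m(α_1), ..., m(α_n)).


c = [4, 10, 3, 7, 8, 5]

Message polynomial: m(x) = 10 + 5·x + 10·x^2 (mod 11).
For each evaluation point α_i, compute m(α_i) mod 11:
  α_1 = 10: Horner steps 10 → 6 → 4, so m(10) = 4.
  α_2 = 5: Horner steps 10 → 0 → 10, so m(5) = 10.
  α_3 = 1: Horner steps 10 → 4 → 3, so m(1) = 3.
  α_4 = 9: Horner steps 10 → 7 → 7, so m(9) = 7.
  α_5 = 8: Horner steps 10 → 8 → 8, so m(8) = 8.
  α_6 = 3: Horner steps 10 → 2 → 5, so m(3) = 5.
Codeword c = [4, 10, 3, 7, 8, 5] ∈ F_11^6.


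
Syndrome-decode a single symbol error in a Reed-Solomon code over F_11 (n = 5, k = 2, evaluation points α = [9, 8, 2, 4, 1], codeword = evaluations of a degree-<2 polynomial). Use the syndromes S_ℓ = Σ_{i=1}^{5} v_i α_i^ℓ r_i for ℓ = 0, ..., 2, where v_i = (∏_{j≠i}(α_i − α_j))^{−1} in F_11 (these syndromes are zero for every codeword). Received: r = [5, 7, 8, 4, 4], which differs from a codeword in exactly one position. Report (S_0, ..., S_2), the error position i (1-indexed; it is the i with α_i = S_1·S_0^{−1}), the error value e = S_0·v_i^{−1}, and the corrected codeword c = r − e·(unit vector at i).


S = (9, 9, 9), error at position 5, error magnitude e = 5, c = [5, 7, 8, 4, 10].

Step 1: column multipliers v_i = (∏_{j≠i}(α_i − α_j))^{−1} mod 11.
  i = 1 (α = 9): (9−8)(9−2)(9−4)(9−1) = 1·7·5·8 = 280 ≡ 5, so v_1 = 5^{−1} = 9 (mod 11).
  i = 2 (α = 8): (8−9)(8−2)(8−4)(8−1) = (−1)·6·4·7 = −168 ≡ 8, so v_2 = 8^{−1} = 7 (mod 11).
  i = 3 (α = 2): (2−9)(2−8)(2−4)(2−1) = (−7)·(−6)·(−2)·1 = −84 ≡ 4, so v_3 = 4^{−1} = 3 (mod 11).
  i = 4 (α = 4): (4−9)(4−8)(4−2)(4−1) = (−5)·(−4)·2·3 = 120 ≡ 10, so v_4 = 10^{−1} = 10 (mod 11).
  i = 5 (α = 1): (1−9)(1−8)(1−2)(1−4) = (−8)·(−7)·(−1)·(−3) = 168 ≡ 3, so v_5 = 3^{−1} = 4 (mod 11).
  v = [9, 7, 3, 10, 4].
Step 2: syndromes of r = [5, 7, 8, 4, 4] (all sums mod 11).
  S_0 = Σ v_i r_i = 9·5 + 7·7 + 3·8 + 10·4 + 4·4 = 174 ≡ 9.
  S_1 = Σ v_i α_i r_i = 9·9·5 + 7·8·7 + 3·2·8 + 10·4·4 + 4·1·4 = 1021 ≡ 9.
  α_i^2 mod 11 = [4, 9, 4, 5, 1].
  S_2 = Σ v_i α_i^2 r_i = 9·4·5 + 7·9·7 + 3·4·8 + 10·5·4 + 4·1·4 = 933 ≡ 9.
  S = (9, 9, 9) ≠ 0, so r is not a codeword (an error is present).
Step 3: locate the error. For a single error e at position i, S_ℓ = v_i·e·α_i^ℓ, so α_err = S_1/S_0.
  S_0^{−1} = 9^{−1} = 5 (mod 11), so α_err = 9·5 = 45 ≡ 1 = α_5. Error position i = 5.
  Consistency check: S_2/S_1 = 9·5 = 45 ≡ 1 = α_err ✓ (single-error assumption holds).
Step 4: error magnitude e = S_0/v_5 = S_0·∏_{j≠5}(α_5 − α_j) = 9·3 = 27 ≡ 5 (mod 11).
Step 5: correct position 5: c_5 = r_5 − e = 4 − 5 ≡ 10 (mod 11). Hence c = [5, 7, 8, 4, 10].
  Check: interpolating c through the α_i gives m(x) = 1 + 9·x (degree < 2) with m(α_i) = c_i for every i, so c is indeed a codeword.


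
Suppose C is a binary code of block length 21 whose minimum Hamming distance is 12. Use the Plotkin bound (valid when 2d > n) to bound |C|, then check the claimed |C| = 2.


Plotkin bound M ≤ 8; given |C| = 2 ≤ bound (satisfied).

Check applicability: 2d = 24, n = 21.
2d − n = 3 > 0, so Plotkin applies.
Compute d/(2d−n) = 12/3 ≈ 4.0000.
⌊d/(2d−n)⌋ = 4.
Plotkin bound: M ≤ 2·4 = 8.
Given |C| = 2, check: satisfied.
This |C| is below the Plotkin bound.


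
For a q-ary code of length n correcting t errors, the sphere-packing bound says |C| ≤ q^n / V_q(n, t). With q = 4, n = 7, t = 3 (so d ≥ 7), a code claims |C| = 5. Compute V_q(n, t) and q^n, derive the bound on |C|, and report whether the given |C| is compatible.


V_q(n, t) = 1156, q^n = 16384, Hamming bound = 14, |C| = 5 ≤ bound (satisfied).

Step 1: Compute V_q(n, t) = Σ_{j=0}^3 C(n, j) (q−1)^j.
  j = 0: C(7,0)·(3)^0 = 1·1 = 1.
  j = 1: C(7,1)·(3)^1 = 7·3 = 21.
  j = 2: C(7,2)·(3)^2 = 21·9 = 189.
  j = 3: C(7,3)·(3)^3 = 35·27 = 945.
  V_q(n, t) = 1 + 21 + 189 + 945 = 1156.
Step 2: q^n = 4^7 = 16384.
Step 3: Hamming bound ⌊q^n / V_q(n,t)⌋ = ⌊16384/1156⌋ = 14.
Step 4: Compare |C| = 5 to 14: satisfied.
The claimed |C| lies below the Hamming bound.


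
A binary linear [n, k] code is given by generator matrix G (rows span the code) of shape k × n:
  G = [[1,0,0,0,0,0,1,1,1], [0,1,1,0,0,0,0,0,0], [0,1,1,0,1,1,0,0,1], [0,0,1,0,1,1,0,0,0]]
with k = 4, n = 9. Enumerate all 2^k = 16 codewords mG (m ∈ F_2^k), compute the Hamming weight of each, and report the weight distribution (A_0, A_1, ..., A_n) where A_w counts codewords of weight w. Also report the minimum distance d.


Weight distribution: A_0 = 1, A_2 = 3, A_3 = 3, A_4 = 3, A_5 = 2, A_6 = 1, A_7 = 3. Minimum distance d = 2.

Enumerate all 2^4 = 16 messages m ∈ F_2^4.
For each, compute codeword c = mG in F_2^9, then tally its weight.
  m = 0000 → c = 000000000, weight = 0.
  m = 1000 → c = 100000111, weight = 4.
  m = 0100 → c = 011000000, weight = 2.
  m = 1100 → c = 111000111, weight = 6.
  m = 0010 → c = 011011001, weight = 5.
  m = 1010 → c = 111011110, weight = 7.
  m = 0110 → c = 000011001, weight = 3.
  m = 1110 → c = 100011110, weight = 5.
  m = 0001 → c = 001011000, weight = 3.
  m = 1001 → c = 101011111, weight = 7.
  m = 0101 → c = 010011000, weight = 3.
  m = 1101 → c = 110011111, weight = 7.
  m = 0011 → c = 010000001, weight = 2.
  m = 1011 → c = 110000110, weight = 4.
  m = 0111 → c = 001000001, weight = 2.
  m = 1111 → c = 101000110, weight = 4.
Tally weights:
  weight 0: 1 codewords.
  weight 2: 3 codewords.
  weight 3: 3 codewords.
  weight 4: 3 codewords.
  weight 5: 2 codewords.
  weight 6: 1 codewords.
  weight 7: 3 codewords.
Minimum distance d = smallest w > 0 with A_w > 0 = 2.
Sanity: Σ A_w = 16 = 2^4 = 16 ✓.


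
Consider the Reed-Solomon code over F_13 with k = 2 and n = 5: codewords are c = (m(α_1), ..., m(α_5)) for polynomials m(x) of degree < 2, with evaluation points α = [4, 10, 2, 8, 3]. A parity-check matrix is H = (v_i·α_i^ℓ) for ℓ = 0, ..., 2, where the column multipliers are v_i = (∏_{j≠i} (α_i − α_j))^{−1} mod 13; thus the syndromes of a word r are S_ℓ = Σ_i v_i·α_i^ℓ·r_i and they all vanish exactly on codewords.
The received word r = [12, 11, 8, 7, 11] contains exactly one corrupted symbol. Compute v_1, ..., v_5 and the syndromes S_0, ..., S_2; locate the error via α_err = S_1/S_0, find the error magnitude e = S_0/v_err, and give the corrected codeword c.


S = (10, 4, 12), error at position 5, error magnitude e = 1, c = [12, 11, 8, 7, 10].

Step 1: column multipliers v_i = (∏_{j≠i}(α_i − α_j))^{−1} mod 13.
  i = 1 (α = 4): (4−10)(4−2)(4−8)(4−3) = (−6)·2·(−4)·1 = 48 ≡ 9, so v_1 = 9^{−1} = 3 (mod 13).
  i = 2 (α = 10): (10−4)(10−2)(10−8)(10−3) = 6·8·2·7 = 672 ≡ 9, so v_2 = 9^{−1} = 3 (mod 13).
  i = 3 (α = 2): (2−4)(2−10)(2−8)(2−3) = (−2)·(−8)·(−6)·(−1) = 96 ≡ 5, so v_3 = 5^{−1} = 8 (mod 13).
  i = 4 (α = 8): (8−4)(8−10)(8−2)(8−3) = 4·(−2)·6·5 = −240 ≡ 7, so v_4 = 7^{−1} = 2 (mod 13).
  i = 5 (α = 3): (3−4)(3−10)(3−2)(3−8) = (−1)·(−7)·1·(−5) = −35 ≡ 4, so v_5 = 4^{−1} = 10 (mod 13).
  v = [3, 3, 8, 2, 10].
Step 2: syndromes of r = [12, 11, 8, 7, 11] (all sums mod 13).
  S_0 = Σ v_i r_i = 3·12 + 3·11 + 8·8 + 2·7 + 10·11 = 257 ≡ 10.
  S_1 = Σ v_i α_i r_i = 3·4·12 + 3·10·11 + 8·2·8 + 2·8·7 + 10·3·11 = 1044 ≡ 4.
  α_i^2 mod 13 = [3, 9, 4, 12, 9].
  S_2 = Σ v_i α_i^2 r_i = 3·3·12 + 3·9·11 + 8·4·8 + 2·12·7 + 10·9·11 = 1819 ≡ 12.
  S = (10, 4, 12) ≠ 0, so r is not a codeword (an error is present).
Step 3: locate the error. For a single error e at position i, S_ℓ = v_i·e·α_i^ℓ, so α_err = S_1/S_0.
  S_0^{−1} = 10^{−1} = 4 (mod 13), so α_err = 4·4 = 16 ≡ 3 = α_5. Error position i = 5.
  Consistency check: S_2/S_1 = 12·10 = 120 ≡ 3 = α_err ✓ (single-error assumption holds).
Step 4: error magnitude e = S_0/v_5 = S_0·∏_{j≠5}(α_5 − α_j) = 10·4 = 40 ≡ 1 (mod 13).
Step 5: correct position 5: c_5 = r_5 − e = 11 − 1 ≡ 10 (mod 13). Hence c = [12, 11, 8, 7, 10].
  Check: interpolating c through the α_i gives m(x) = 4 + 2·x (degree < 2) with m(α_i) = c_i for every i, so c is indeed a codeword.
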